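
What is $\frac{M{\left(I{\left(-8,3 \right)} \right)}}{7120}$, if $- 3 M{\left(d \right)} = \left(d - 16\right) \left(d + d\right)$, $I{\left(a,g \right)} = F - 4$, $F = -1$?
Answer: $- \frac{7}{712} \approx -0.0098315$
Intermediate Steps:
$I{\left(a,g \right)} = -5$ ($I{\left(a,g \right)} = -1 - 4 = -5$)
$M{\left(d \right)} = - \frac{2 d \left(-16 + d\right)}{3}$ ($M{\left(d \right)} = - \frac{\left(d - 16\right) \left(d + d\right)}{3} = - \frac{\left(-16 + d\right) 2 d}{3} = - \frac{2 d \left(-16 + d\right)}{3}$)
$\frac{M{\left(I{\left(-8,3 \right)} \right)}}{7120} = \frac{\frac{2}{3} \left(-5\right) \left(16 - -5\right)}{7120} = \frac{2}{3} \left(-5\right) \left(16 + 5\right) \frac{1}{7120} = \frac{2}{3} \left(-5\right) 21 \cdot \frac{1}{7120} = \left(-70\right) \frac{1}{7120} = - \frac{7}{712}$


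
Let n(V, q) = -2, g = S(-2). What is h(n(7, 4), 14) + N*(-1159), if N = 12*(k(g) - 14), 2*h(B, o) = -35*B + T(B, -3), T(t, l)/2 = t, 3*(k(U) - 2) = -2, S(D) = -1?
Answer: 176201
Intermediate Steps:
g = -1
k(U) = 4/3 (k(U) = 2 + (⅓)*(-2) = 2 - ⅔ = 4/3)
T(t, l) = 2*t
h(B, o) = -33*B/2 (h(B, o) = (-35*B + 2*B)/2 = (-33*B)/2 = -33*B/2)
N = -152 (N = 12*(4/3 - 14) = 12*(-38/3) = -152)
h(n(7, 4), 14) + N*(-1159) = -33/2*(-2) - 152*(-1159) = 33 + 176168 = 176201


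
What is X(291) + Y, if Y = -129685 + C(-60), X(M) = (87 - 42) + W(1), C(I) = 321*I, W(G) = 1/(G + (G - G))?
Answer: -148899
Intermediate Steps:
W(G) = 1/G (W(G) = 1/(G + 0) = 1/G)
X(M) = 46 (X(M) = (87 - 42) + 1/1 = 45 + 1 = 46)
Y = -148945 (Y = -129685 + 321*(-60) = -129685 - 19260 = -148945)
X(291) + Y = 46 - 148945 = -148899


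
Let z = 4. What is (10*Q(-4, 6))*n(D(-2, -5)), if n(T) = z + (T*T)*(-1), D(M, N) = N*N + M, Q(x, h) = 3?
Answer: -15750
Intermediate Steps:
D(M, N) = M + N² (D(M, N) = N² + M = M + N²)
n(T) = 4 - T² (n(T) = 4 + (T*T)*(-1) = 4 + T²*(-1) = 4 - T²)
(10*Q(-4, 6))*n(D(-2, -5)) = (10*3)*(4 - (-2 + (-5)²)²) = 30*(4 - (-2 + 25)²) = 30*(4 - 1*23²) = 30*(4 - 1*529) = 30*(4 - 529) = 30*(-525) = -15750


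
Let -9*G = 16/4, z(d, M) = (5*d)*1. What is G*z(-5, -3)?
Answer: 100/9 ≈ 11.111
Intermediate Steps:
z(d, M) = 5*d
G = -4/9 (G = -16/(9*4) = -1/9*4 = -4/9 ≈ -0.44444)
G*z(-5, -3) = -20*(-5)/9 = -4/9*(-25) = 100/9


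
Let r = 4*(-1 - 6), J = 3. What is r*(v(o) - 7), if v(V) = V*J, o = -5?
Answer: 616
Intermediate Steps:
v(V) = 3*V (v(V) = V*3 = 3*V)
r = -28 (r = 4*(-7) = -28)
r*(v(o) - 7) = -28*(3*(-5) - 7) = -28*(-15 - 7) = -28*(-22) = 616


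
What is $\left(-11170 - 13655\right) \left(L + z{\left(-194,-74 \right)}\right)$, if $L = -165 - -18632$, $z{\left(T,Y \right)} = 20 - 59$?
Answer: $-457475100$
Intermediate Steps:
$z{\left(T,Y \right)} = -39$
$L = 18467$ ($L = -165 + 18632 = 18467$)
$\left(-11170 - 13655\right) \left(L + z{\left(-194,-74 \right)}\right) = \left(-11170 - 13655\right) \left(18467 - 39\right) = \left(-24825\right) 18428 = -457475100$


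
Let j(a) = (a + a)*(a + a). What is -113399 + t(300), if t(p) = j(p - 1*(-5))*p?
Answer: 111516601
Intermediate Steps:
j(a) = 4*a² (j(a) = (2*a)*(2*a) = 4*a²)
t(p) = 4*p*(5 + p)² (t(p) = (4*(p - 1*(-5))²)*p = (4*(p + 5)²)*p = (4*(5 + p)²)*p = 4*p*(5 + p)²)
-113399 + t(300) = -113399 + 4*300*(5 + 300)² = -113399 + 4*300*305² = -113399 + 4*300*93025 = -113399 + 111630000 = 111516601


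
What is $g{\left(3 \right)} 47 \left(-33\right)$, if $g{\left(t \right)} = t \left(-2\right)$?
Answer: $9306$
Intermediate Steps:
$g{\left(t \right)} = - 2 t$
$g{\left(3 \right)} 47 \left(-33\right) = \left(-2\right) 3 \cdot 47 \left(-33\right) = \left(-6\right) 47 \left(-33\right) = \left(-282\right) \left(-33\right) = 9306$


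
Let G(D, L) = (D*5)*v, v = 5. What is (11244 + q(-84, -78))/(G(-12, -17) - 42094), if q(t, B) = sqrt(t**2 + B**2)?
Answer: -5622/21197 - 3*sqrt(365)/21197 ≈ -0.26793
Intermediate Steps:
G(D, L) = 25*D (G(D, L) = (D*5)*5 = (5*D)*5 = 25*D)
q(t, B) = sqrt(B**2 + t**2)
(11244 + q(-84, -78))/(G(-12, -17) - 42094) = (11244 + sqrt((-78)**2 + (-84)**2))/(25*(-12) - 42094) = (11244 + sqrt(6084 + 7056))/(-300 - 42094) = (11244 + sqrt(13140))/(-42394) = (11244 + 6*sqrt(365))*(-1/42394) = -5622/21197 - 3*sqrt(365)/21197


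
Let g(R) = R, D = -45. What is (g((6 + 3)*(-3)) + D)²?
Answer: 5184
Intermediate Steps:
(g((6 + 3)*(-3)) + D)² = ((6 + 3)*(-3) - 45)² = (9*(-3) - 45)² = (-27 - 45)² = (-72)² = 5184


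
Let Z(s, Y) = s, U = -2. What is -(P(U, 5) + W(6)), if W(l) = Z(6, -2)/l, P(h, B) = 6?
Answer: -7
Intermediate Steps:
W(l) = 6/l
-(P(U, 5) + W(6)) = -(6 + 6/6) = -(6 + 6*(⅙)) = -(6 + 1) = -1*7 = -7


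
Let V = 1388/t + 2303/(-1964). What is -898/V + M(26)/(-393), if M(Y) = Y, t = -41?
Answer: 28344715106/1108438815 ≈ 25.572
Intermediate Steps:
V = -2820455/80524 (V = 1388/(-41) + 2303/(-1964) = 1388*(-1/41) + 2303*(-1/1964) = -1388/41 - 2303/1964 = -2820455/80524 ≈ -35.026)
-898/V + M(26)/(-393) = -898/(-2820455/80524) + 26/(-393) = -898*(-80524/2820455) + 26*(-1/393) = 72310552/2820455 - 26/393 = 28344715106/1108438815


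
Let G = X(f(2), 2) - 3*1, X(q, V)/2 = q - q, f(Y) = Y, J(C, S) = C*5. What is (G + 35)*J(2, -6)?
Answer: 320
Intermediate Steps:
J(C, S) = 5*C
X(q, V) = 0 (X(q, V) = 2*(q - q) = 2*0 = 0)
G = -3 (G = 0 - 3*1 = 0 - 3 = -3)
(G + 35)*J(2, -6) = (-3 + 35)*(5*2) = 32*10 = 320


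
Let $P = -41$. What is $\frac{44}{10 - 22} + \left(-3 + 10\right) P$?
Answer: $- \frac{872}{3} \approx -290.67$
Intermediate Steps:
$\frac{44}{10 - 22} + \left(-3 + 10\right) P = \frac{44}{10 - 22} + \left(-3 + 10\right) \left(-41\right) = \frac{44}{10 - 22} + 7 \left(-41\right) = \frac{44}{-12} - 287 = 44 \left(- \frac{1}{12}\right) - 287 = - \frac{11}{3} - 287 = - \frac{872}{3}$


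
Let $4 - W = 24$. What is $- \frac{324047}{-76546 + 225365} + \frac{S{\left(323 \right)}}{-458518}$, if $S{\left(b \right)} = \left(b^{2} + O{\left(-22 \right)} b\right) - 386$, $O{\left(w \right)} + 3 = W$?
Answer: $- \frac{81472249656}{34118095121} \approx -2.3879$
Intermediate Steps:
$W = -20$ ($W = 4 - 24 = -20$)
$O{\left(w \right)} = -23$ ($O{\left(w \right)} = -3 - 20 = -23$)
$S{\left(b \right)} = -386 + b^{2} - 23 b$ ($S{\left(b \right)} = \left(b^{2} - 23 b\right) - 386 = -386 + b^{2} - 23 b$)
$- \frac{324047}{-76546 + 225365} + \frac{S{\left(323 \right)}}{-458518} = - \frac{324047}{-76546 + 225365} + \frac{-386 + 323^{2} - 7429}{-458518} = - \frac{324047}{148819} + \left(-386 + 104329 - 7429\right) \left(- \frac{1}{458518}\right) = \left(-324047\right) \frac{1}{148819} + 96514 \left(- \frac{1}{458518}\right) = - \frac{324047}{148819} - \frac{48257}{229259} = - \frac{81472249656}{34118095121}$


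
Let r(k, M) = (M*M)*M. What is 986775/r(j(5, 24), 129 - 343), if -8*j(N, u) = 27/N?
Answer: -986775/9800344 ≈ -0.10069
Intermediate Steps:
j(N, u) = -27/(8*N)
r(k, M) = M³ (r(k, M) = M²*M = M³)
986775/r(j(5, 24), 129 - 343) = 986775/((129 - 343)³) = 986775/((-214)³) = 986775/(-9800344) = 986775*(-1/9800344) = -986775/9800344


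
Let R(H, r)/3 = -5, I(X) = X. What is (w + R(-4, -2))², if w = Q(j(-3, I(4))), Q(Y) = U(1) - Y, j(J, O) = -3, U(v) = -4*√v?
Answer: 256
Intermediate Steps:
R(H, r) = -15 (R(H, r) = 3*(-5) = -15)
Q(Y) = -4 - Y (Q(Y) = -4*√1 - Y = -4*1 - Y = -4 - Y)
w = -1 (w = -4 - 1*(-3) = -4 + 3 = -1)
(w + R(-4, -2))² = (-1 - 15)² = (-16)² = 256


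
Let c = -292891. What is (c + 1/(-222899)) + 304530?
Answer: 2594321460/222899 ≈ 11639.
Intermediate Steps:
(c + 1/(-222899)) + 304530 = (-292891 + 1/(-222899)) + 304530 = (-292891 - 1/222899) + 304530 = -65285111010/222899 + 304530 = 2594321460/222899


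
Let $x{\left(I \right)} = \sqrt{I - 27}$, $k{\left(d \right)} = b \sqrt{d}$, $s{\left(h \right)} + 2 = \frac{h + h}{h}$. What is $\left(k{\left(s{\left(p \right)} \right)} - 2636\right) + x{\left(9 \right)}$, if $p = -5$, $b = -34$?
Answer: $-2636 + 3 i \sqrt{2} \approx -2636.0 + 4.2426 i$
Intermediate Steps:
$s{\left(h \right)} = 0$ ($s{\left(h \right)} = -2 + \frac{h + h}{h} = -2 + \frac{2 h}{h} = -2 + 2 = 0$)
$k{\left(d \right)} = - 34 \sqrt{d}$
$x{\left(I \right)} = \sqrt{-27 + I}$
$\left(k{\left(s{\left(p \right)} \right)} - 2636\right) + x{\left(9 \right)} = \left(- 34 \sqrt{0} - 2636\right) + \sqrt{-27 + 9} = \left(\left(-34\right) 0 - 2636\right) + \sqrt{-18} = \left(0 - 2636\right) + 3 i \sqrt{2} = -2636 + 3 i \sqrt{2}$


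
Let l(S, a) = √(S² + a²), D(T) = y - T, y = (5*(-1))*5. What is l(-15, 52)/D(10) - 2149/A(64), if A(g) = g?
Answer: -2149/64 - √2929/35 ≈ -35.124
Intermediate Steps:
y = -25 (y = -5*5 = -25)
D(T) = -25 - T
l(-15, 52)/D(10) - 2149/A(64) = √((-15)² + 52²)/(-25 - 1*10) - 2149/64 = √(225 + 2704)/(-25 - 10) - 2149*1/64 = √2929/(-35) - 2149/64 = √2929*(-1/35) - 2149/64 = -√2929/35 - 2149/64 = -2149/64 - √2929/35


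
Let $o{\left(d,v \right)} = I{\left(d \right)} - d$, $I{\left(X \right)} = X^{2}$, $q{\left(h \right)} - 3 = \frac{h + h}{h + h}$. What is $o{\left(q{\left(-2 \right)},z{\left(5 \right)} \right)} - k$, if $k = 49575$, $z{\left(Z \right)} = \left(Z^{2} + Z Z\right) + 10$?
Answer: $-49563$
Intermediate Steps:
$q{\left(h \right)} = 4$ ($q{\left(h \right)} = 3 + \frac{h + h}{h + h} = 3 + \frac{2 h}{2 h} = 3 + 2 h \frac{1}{2 h} = 3 + 1 = 4$)
$z{\left(Z \right)} = 10 + 2 Z^{2}$ ($z{\left(Z \right)} = \left(Z^{2} + Z^{2}\right) + 10 = 2 Z^{2} + 10 = 10 + 2 Z^{2}$)
$o{\left(d,v \right)} = d^{2} - d$
$o{\left(q{\left(-2 \right)},z{\left(5 \right)} \right)} - k = 4 \left(-1 + 4\right) - 49575 = 4 \cdot 3 - 49575 = 12 - 49575 = -49563$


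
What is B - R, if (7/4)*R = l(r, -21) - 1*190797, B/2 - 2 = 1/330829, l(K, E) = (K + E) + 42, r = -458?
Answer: 253072275170/2315803 ≈ 1.0928e+5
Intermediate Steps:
l(K, E) = 42 + E + K (l(K, E) = (E + K) + 42 = 42 + E + K)
B = 1323318/330829 (B = 4 + 2/330829 = 1323318/330829 ≈ 4.0000)
R = -764936/7 (R = 4*((42 - 21 - 458) - 1*190797)/7 = 4*(-437 - 190797)/7 = (4/7)*(-191234) = -764936/7 ≈ -1.0928e+5)
B - R = 1323318/330829 - 1*(-764936/7) = 1323318/330829 + 764936/7 = 253072275170/2315803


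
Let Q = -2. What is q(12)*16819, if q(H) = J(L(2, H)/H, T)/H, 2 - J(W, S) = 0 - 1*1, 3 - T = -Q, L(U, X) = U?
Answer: 16819/4 ≈ 4204.8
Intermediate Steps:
T = 1 (T = 3 - (-1)*(-2) = 3 - 1*2 = 3 - 2 = 1)
J(W, S) = 3 (J(W, S) = 2 - (0 - 1*1) = 2 - (0 - 1) = 2 - 1*(-1) = 2 + 1 = 3)
q(H) = 3/H
q(12)*16819 = (3/12)*16819 = (3*(1/12))*16819 = (1/4)*16819 = 16819/4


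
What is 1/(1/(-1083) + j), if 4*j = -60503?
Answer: -4332/65524753 ≈ -6.6112e-5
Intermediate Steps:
j = -60503/4 (j = (¼)*(-60503) = -60503/4 ≈ -15126.)
1/(1/(-1083) + j) = 1/(1/(-1083) - 60503/4) = 1/(-1/1083 - 60503/4) = 1/(-65524753/4332) = -4332/65524753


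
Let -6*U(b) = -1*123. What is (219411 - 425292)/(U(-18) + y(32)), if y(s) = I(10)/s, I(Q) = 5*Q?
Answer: -3294096/353 ≈ -9331.7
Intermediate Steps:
y(s) = 50/s (y(s) = (5*10)/s = 50/s)
U(b) = 41/2 (U(b) = -(-1)*123/6 = -1/6*(-123) = 41/2)
(219411 - 425292)/(U(-18) + y(32)) = (219411 - 425292)/(41/2 + 50/32) = -205881/(41/2 + 50*(1/32)) = -205881/(41/2 + 25/16) = -205881/353/16 = -205881*16/353 = -3294096/353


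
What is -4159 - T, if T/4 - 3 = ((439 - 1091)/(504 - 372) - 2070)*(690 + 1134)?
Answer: 166480455/11 ≈ 1.5135e+7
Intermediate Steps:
T = -166526204/11 (T = 12 + 4*(((439 - 1091)/(504 - 372) - 2070)*(690 + 1134)) = 12 + 4*((-652/132 - 2070)*1824) = 12 + 4*((-652*1/132 - 2070)*1824) = 12 + 4*((-163/33 - 2070)*1824) = 12 + 4*(-68473/33*1824) = 12 + 4*(-41631584/11) = 12 - 166526336/11 = -166526204/11 ≈ -1.5139e+7)
-4159 - T = -4159 - 1*(-166526204/11) = -4159 + 166526204/11 = 166480455/11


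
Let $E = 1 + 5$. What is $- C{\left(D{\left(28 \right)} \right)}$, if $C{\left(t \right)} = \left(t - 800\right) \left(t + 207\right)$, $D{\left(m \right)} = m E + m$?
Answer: $243412$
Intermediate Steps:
$E = 6$
$D{\left(m \right)} = 7 m$ ($D{\left(m \right)} = m 6 + m = 6 m + m = 7 m$)
$C{\left(t \right)} = \left(-800 + t\right) \left(207 + t\right)$
$- C{\left(D{\left(28 \right)} \right)} = - (-165600 + \left(7 \cdot 28\right)^{2} - 593 \cdot 7 \cdot 28) = - (-165600 + 196^{2} - 116228) = - (-165600 + 38416 - 116228) = \left(-1\right) \left(-243412\right) = 243412$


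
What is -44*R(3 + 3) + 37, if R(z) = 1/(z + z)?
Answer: 100/3 ≈ 33.333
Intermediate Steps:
R(z) = 1/(2*z)
-44*R(3 + 3) + 37 = -22/(3 + 3) + 37 = -22/6 + 37 = -44*1/12 + 37 = -11/3 + 37 = 100/3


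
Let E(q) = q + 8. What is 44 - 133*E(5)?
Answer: -1685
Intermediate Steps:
E(q) = 8 + q
44 - 133*E(5) = 44 - 133*(8 + 5) = 44 - 133*13 = 44 - 1729 = -1685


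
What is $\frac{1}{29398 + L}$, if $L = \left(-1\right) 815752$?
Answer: $- \frac{1}{786354} \approx -1.2717 \cdot 10^{-6}$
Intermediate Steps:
$L = -815752$
$\frac{1}{29398 + L} = \frac{1}{29398 - 815752} = \frac{1}{-786354} = - \frac{1}{786354}$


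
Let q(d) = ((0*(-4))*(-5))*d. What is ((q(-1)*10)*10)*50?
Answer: 0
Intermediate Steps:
q(d) = 0 (q(d) = (0*(-5))*d = 0*d = 0)
((q(-1)*10)*10)*50 = ((0*10)*10)*50 = (0*10)*50 = 0*50 = 0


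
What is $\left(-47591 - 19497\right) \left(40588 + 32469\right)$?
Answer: $-4901248016$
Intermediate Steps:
$\left(-47591 - 19497\right) \left(40588 + 32469\right) = \left(-67088\right) 73057 = -4901248016$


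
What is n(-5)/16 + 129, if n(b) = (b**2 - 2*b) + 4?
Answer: 2103/16 ≈ 131.44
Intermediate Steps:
n(b) = 4 + b**2 - 2*b
n(-5)/16 + 129 = (4 + (-5)**2 - 2*(-5))/16 + 129 = (4 + 25 + 10)/16 + 129 = (1/16)*39 + 129 = 39/16 + 129 = 2103/16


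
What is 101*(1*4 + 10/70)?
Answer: 2929/7 ≈ 418.43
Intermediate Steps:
101*(1*4 + 10/70) = 101*(4 + 10*(1/70)) = 101*(4 + ⅐) = 101*(29/7) = 2929/7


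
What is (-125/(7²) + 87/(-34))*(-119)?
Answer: 8513/14 ≈ 608.07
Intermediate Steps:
(-125/(7²) + 87/(-34))*(-119) = (-125/49 + 87*(-1/34))*(-119) = (-125*1/49 - 87/34)*(-119) = (-125/49 - 87/34)*(-119) = -8513/1666*(-119) = 8513/14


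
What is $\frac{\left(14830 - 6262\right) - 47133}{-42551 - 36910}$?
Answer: $\frac{4285}{8829} \approx 0.48533$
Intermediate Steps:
$\frac{\left(14830 - 6262\right) - 47133}{-42551 - 36910} = \frac{8568 - 47133}{-79461} = \left(-38565\right) \left(- \frac{1}{79461}\right) = \frac{4285}{8829}$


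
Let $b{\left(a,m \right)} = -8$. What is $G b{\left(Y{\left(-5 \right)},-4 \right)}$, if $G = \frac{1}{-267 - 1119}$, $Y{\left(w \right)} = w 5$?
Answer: $\frac{4}{693} \approx 0.005772$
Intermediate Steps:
$Y{\left(w \right)} = 5 w$
$G = - \frac{1}{1386}$ ($G = \frac{1}{-1386} = - \frac{1}{1386} \approx -0.0007215$)
$G b{\left(Y{\left(-5 \right)},-4 \right)} = \left(- \frac{1}{1386}\right) \left(-8\right) = \frac{4}{693}$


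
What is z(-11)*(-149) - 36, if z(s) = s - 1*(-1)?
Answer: 1454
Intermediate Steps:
z(s) = 1 + s (z(s) = s + 1 = 1 + s)
z(-11)*(-149) - 36 = (1 - 11)*(-149) - 36 = -10*(-149) - 36 = 1490 - 36 = 1454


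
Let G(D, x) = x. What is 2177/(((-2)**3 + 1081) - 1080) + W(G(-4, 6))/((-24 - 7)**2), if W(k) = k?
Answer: -298865/961 ≈ -310.99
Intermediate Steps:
2177/(((-2)**3 + 1081) - 1080) + W(G(-4, 6))/((-24 - 7)**2) = 2177/(((-2)**3 + 1081) - 1080) + 6/((-24 - 7)**2) = 2177/((-8 + 1081) - 1080) + 6/((-31)**2) = 2177/(1073 - 1080) + 6/961 = 2177/(-7) + 6*(1/961) = 2177*(-1/7) + 6/961 = -311 + 6/961 = -298865/961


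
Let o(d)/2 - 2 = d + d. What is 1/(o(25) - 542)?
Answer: -1/438 ≈ -0.0022831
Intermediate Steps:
o(d) = 4 + 4*d (o(d) = 4 + 2*(d + d) = 4 + 2*(2*d) = 4 + 4*d)
1/(o(25) - 542) = 1/((4 + 4*25) - 542) = 1/((4 + 100) - 542) = 1/(104 - 542) = 1/(-438) = -1/438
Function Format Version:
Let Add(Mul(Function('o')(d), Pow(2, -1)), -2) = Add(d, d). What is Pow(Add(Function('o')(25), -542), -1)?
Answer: Rational(-1, 438) ≈ -0.0022831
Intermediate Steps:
Function('o')(d) = Add(4, Mul(4, d)) (Function('o')(d) = Add(4, Mul(2, Add(d, d))) = Add(4, Mul(2, Mul(2, d))) = Add(4, Mul(4, d)))
Pow(Add(Function('o')(25), -542), -1) = Pow(Add(Add(4, Mul(4, 25)), -542), -1) = Pow(Add(Add(4, 100), -542), -1) = Pow(Add(104, -542), -1) = Pow(-438, -1) = Rational(-1, 438)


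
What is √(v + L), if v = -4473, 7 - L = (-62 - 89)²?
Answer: I*√27267 ≈ 165.13*I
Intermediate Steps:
L = -22794 (L = 7 - (-62 - 89)² = 7 - 1*(-151)² = 7 - 1*22801 = 7 - 22801 = -22794)
√(v + L) = √(-4473 - 22794) = √(-27267) = I*√27267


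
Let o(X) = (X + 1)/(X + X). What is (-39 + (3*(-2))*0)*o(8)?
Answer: -351/16 ≈ -21.938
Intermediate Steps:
o(X) = (1 + X)/(2*X) (o(X) = (1 + X)/((2*X)) = (1 + X)*(1/(2*X)) = (1 + X)/(2*X))
(-39 + (3*(-2))*0)*o(8) = (-39 + (3*(-2))*0)*((½)*(1 + 8)/8) = (-39 - 6*0)*((½)*(⅛)*9) = (-39 + 0)*(9/16) = -39*9/16 = -351/16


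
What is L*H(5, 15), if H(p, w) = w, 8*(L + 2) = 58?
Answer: 315/4 ≈ 78.750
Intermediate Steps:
L = 21/4 (L = -2 + (1/8)*58 = -2 + 29/4 = 21/4 ≈ 5.2500)
L*H(5, 15) = (21/4)*15 = 315/4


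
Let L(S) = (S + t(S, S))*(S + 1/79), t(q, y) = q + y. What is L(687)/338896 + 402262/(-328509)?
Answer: 12988460320009/4397550249528 ≈ 2.9536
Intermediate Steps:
L(S) = 3*S*(1/79 + S) (L(S) = (S + (S + S))*(S + 1/79) = (S + 2*S)*(S + 1/79) = (3*S)*(1/79 + S) = 3*S*(1/79 + S))
L(687)/338896 + 402262/(-328509) = ((3/79)*687*(1 + 79*687))/338896 + 402262/(-328509) = ((3/79)*687*(1 + 54273))*(1/338896) + 402262*(-1/328509) = ((3/79)*687*54274)*(1/338896) - 402262/328509 = (111858714/79)*(1/338896) - 402262/328509 = 55929357/13386392 - 402262/328509 = 12988460320009/4397550249528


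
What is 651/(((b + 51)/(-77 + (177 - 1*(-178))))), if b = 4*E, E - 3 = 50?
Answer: 180978/263 ≈ 688.13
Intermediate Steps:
E = 53 (E = 3 + 50 = 53)
b = 212 (b = 4*53 = 212)
651/(((b + 51)/(-77 + (177 - 1*(-178))))) = 651/(((212 + 51)/(-77 + (177 - 1*(-178))))) = 651/((263/(-77 + (177 + 178)))) = 651/((263/(-77 + 355))) = 651/((263/278)) = 651/((263*(1/278))) = 651/(263/278) = 651*(278/263) = 180978/263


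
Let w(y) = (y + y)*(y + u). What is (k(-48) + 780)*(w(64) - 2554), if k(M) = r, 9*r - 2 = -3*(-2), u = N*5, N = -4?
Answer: 2403576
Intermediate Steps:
u = -20 (u = -4*5 = -20)
r = 8/9 (r = 2/9 + (-3*(-2))/9 = 2/9 + (⅑)*6 = 2/9 + ⅔ = 8/9 ≈ 0.88889)
w(y) = 2*y*(-20 + y) (w(y) = (y + y)*(y - 20) = (2*y)*(-20 + y) = 2*y*(-20 + y))
k(M) = 8/9
(k(-48) + 780)*(w(64) - 2554) = (8/9 + 780)*(2*64*(-20 + 64) - 2554) = 7028*(2*64*44 - 2554)/9 = 7028*(5632 - 2554)/9 = (7028/9)*3078 = 2403576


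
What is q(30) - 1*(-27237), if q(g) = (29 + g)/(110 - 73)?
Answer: 1007828/37 ≈ 27239.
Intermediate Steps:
q(g) = 29/37 + g/37 (q(g) = (29 + g)/37 = (29 + g)*(1/37) = 29/37 + g/37)
q(30) - 1*(-27237) = (29/37 + (1/37)*30) - 1*(-27237) = (29/37 + 30/37) + 27237 = 59/37 + 27237 = 1007828/37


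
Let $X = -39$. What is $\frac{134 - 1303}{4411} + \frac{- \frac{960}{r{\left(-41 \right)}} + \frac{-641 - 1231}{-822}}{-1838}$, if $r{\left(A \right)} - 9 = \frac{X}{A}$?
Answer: $- \frac{2018236551}{9441088261} \approx -0.21377$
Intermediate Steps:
$r{\left(A \right)} = 9 - \frac{39}{A}$
$\frac{134 - 1303}{4411} + \frac{- \frac{960}{r{\left(-41 \right)}} + \frac{-641 - 1231}{-822}}{-1838} = \frac{134 - 1303}{4411} + \frac{- \frac{960}{9 - \frac{39}{-41}} + \frac{-641 - 1231}{-822}}{-1838} = \left(134 - 1303\right) \frac{1}{4411} + \left(- \frac{960}{9 - - \frac{39}{41}} + \left(-641 - 1231\right) \left(- \frac{1}{822}\right)\right) \left(- \frac{1}{1838}\right) = \left(-1169\right) \frac{1}{4411} + \left(- \frac{960}{9 + \frac{39}{41}} - - \frac{312}{137}\right) \left(- \frac{1}{1838}\right) = - \frac{1169}{4411} + \left(- \frac{960}{\frac{408}{41}} + \frac{312}{137}\right) \left(- \frac{1}{1838}\right) = - \frac{1169}{4411} + \left(\left(-960\right) \frac{41}{408} + \frac{312}{137}\right) \left(- \frac{1}{1838}\right) = - \frac{1169}{4411} + \left(- \frac{1640}{17} + \frac{312}{137}\right) \left(- \frac{1}{1838}\right) = - \frac{1169}{4411} - - \frac{109688}{2140351} = - \frac{1169}{4411} + \frac{109688}{2140351} = - \frac{2018236551}{9441088261}$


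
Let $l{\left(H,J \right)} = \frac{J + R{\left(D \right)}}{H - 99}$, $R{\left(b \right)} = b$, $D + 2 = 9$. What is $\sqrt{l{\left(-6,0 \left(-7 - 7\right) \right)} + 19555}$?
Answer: $\frac{2 \sqrt{1099965}}{15} \approx 139.84$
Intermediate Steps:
$D = 7$ ($D = -2 + 9 = 7$)
$l{\left(H,J \right)} = \frac{7 + J}{-99 + H}$ ($l{\left(H,J \right)} = \frac{J + 7}{H - 99} = \frac{7 + J}{-99 + H}$)
$\sqrt{l{\left(-6,0 \left(-7 - 7\right) \right)} + 19555} = \sqrt{\frac{7 + 0 \left(-7 - 7\right)}{-99 - 6} + 19555} = \sqrt{\frac{7 + 0 \left(-14\right)}{-105} + 19555} = \sqrt{- \frac{7 + 0}{105} + 19555} = \sqrt{\left(- \frac{1}{105}\right) 7 + 19555} = \sqrt{- \frac{1}{15} + 19555} = \sqrt{\frac{293324}{15}} = \frac{2 \sqrt{1099965}}{15}$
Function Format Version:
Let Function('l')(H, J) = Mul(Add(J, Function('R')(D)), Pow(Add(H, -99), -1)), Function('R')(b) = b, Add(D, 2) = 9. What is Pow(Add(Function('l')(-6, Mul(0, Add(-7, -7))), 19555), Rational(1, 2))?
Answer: Mul(Rational(2, 15), Pow(1099965, Rational(1, 2))) ≈ 139.84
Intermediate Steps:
D = 7 (D = Add(-2, 9) = 7)
Function('l')(H, J) = Mul(Pow(Add(-99, H), -1), Add(7, J)) (Function('l')(H, J) = Mul(Add(J, 7), Pow(Add(H, -99), -1)) = Mul(Add(7, J), Pow(Add(-99, H), -1)) = Mul(Pow(Add(-99, H), -1), Add(7, J)))
Pow(Add(Function('l')(-6, Mul(0, Add(-7, -7))), 19555), Rational(1, 2)) = Pow(Add(Mul(Pow(Add(-99, -6), -1), Add(7, Mul(0, Add(-7, -7)))), 19555), Rational(1, 2)) = Pow(Add(Mul(Pow(-105, -1), Add(7, Mul(0, -14))), 19555), Rational(1, 2)) = Pow(Add(Mul(Rational(-1, 105), Add(7, 0)), 19555), Rational(1, 2)) = Pow(Add(Mul(Rational(-1, 105), 7), 19555), Rational(1, 2)) = Pow(Add(Rational(-1, 15), 19555), Rational(1, 2)) = Pow(Rational(293324, 15), Rational(1, 2)) = Mul(Rational(2, 15), Pow(1099965, Rational(1, 2)))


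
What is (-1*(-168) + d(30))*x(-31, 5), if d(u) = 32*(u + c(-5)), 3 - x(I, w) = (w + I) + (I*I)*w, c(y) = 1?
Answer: -5540160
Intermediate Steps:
x(I, w) = 3 - I - w - w*I² (x(I, w) = 3 - ((w + I) + (I*I)*w) = 3 - ((I + w) + I²*w) = 3 - ((I + w) + w*I²) = 3 - (I + w + w*I²) = 3 + (-I - w - w*I²) = 3 - I - w - w*I²)
d(u) = 32 + 32*u (d(u) = 32*(u + 1) = 32*(1 + u) = 32 + 32*u)
(-1*(-168) + d(30))*x(-31, 5) = (-1*(-168) + (32 + 32*30))*(3 - 1*(-31) - 1*5 - 1*5*(-31)²) = (168 + (32 + 960))*(3 + 31 - 5 - 1*5*961) = (168 + 992)*(3 + 31 - 5 - 4805) = 1160*(-4776) = -5540160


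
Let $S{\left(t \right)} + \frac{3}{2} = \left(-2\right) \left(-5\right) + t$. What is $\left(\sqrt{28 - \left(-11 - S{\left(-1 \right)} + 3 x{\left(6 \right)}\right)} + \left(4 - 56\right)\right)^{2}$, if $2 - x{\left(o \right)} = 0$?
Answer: $\frac{5489}{2} - 468 \sqrt{2} \approx 2082.6$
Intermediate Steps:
$x{\left(o \right)} = 2$ ($x{\left(o \right)} = 2 - 0 = 2 + 0 = 2$)
$S{\left(t \right)} = \frac{17}{2} + t$ ($S{\left(t \right)} = - \frac{3}{2} + \left(\left(-2\right) \left(-5\right) + t\right) = - \frac{3}{2} + \left(10 + t\right) = \frac{17}{2} + t$)
$\left(\sqrt{28 - \left(-11 - S{\left(-1 \right)} + 3 x{\left(6 \right)}\right)} + \left(4 - 56\right)\right)^{2} = \left(\sqrt{28 + \left(\left(\left(2 - 6\right) + 9\right) + \left(\frac{17}{2} - 1\right)\right)} + \left(4 - 56\right)\right)^{2} = \left(\sqrt{28 + \left(\left(\left(2 - 6\right) + 9\right) + \frac{15}{2}\right)} + \left(4 - 56\right)\right)^{2} = \left(\sqrt{28 + \left(\left(-4 + 9\right) + \frac{15}{2}\right)} - 52\right)^{2} = \left(\sqrt{28 + \left(5 + \frac{15}{2}\right)} - 52\right)^{2} = \left(\sqrt{28 + \frac{25}{2}} - 52\right)^{2} = \left(\sqrt{\frac{81}{2}} - 52\right)^{2} = \left(\frac{9 \sqrt{2}}{2} - 52\right)^{2} = \left(-52 + \frac{9 \sqrt{2}}{2}\right)^{2}$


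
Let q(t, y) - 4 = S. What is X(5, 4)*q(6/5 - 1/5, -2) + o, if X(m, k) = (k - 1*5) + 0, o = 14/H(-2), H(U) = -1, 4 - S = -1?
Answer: -23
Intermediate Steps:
S = 5 (S = 4 - 1*(-1) = 4 + 1 = 5)
q(t, y) = 9 (q(t, y) = 4 + 5 = 9)
o = -14 (o = 14/(-1) = 14*(-1) = -14)
X(m, k) = -5 + k (X(m, k) = (k - 5) + 0 = (-5 + k) + 0 = -5 + k)
X(5, 4)*q(6/5 - 1/5, -2) + o = (-5 + 4)*9 - 14 = -1*9 - 14 = -9 - 14 = -23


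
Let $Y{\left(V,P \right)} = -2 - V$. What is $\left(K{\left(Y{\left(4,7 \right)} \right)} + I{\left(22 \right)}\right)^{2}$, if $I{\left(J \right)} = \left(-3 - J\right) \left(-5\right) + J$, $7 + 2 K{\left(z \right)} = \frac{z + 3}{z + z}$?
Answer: $\frac{1320201}{64} \approx 20628.0$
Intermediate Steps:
$K{\left(z \right)} = - \frac{7}{2} + \frac{3 + z}{4 z}$ ($K{\left(z \right)} = - \frac{7}{2} + \frac{\left(z + 3\right) \frac{1}{z + z}}{2} = - \frac{7}{2} + \frac{\left(3 + z\right) \frac{1}{2 z}}{2} = - \frac{7}{2} + \frac{\frac{1}{2} \frac{1}{z} \left(3 + z\right)}{2} = - \frac{7}{2} + \frac{3 + z}{4 z}$)
$I{\left(J \right)} = 15 + 6 J$ ($I{\left(J \right)} = \left(15 + 5 J\right) + J = 15 + 6 J$)
$\left(K{\left(Y{\left(4,7 \right)} \right)} + I{\left(22 \right)}\right)^{2} = \left(\frac{3 - 13 \left(-2 - 4\right)}{4 \left(-2 - 4\right)} + \left(15 + 6 \cdot 22\right)\right)^{2} = \left(\frac{3 - 13 \left(-2 - 4\right)}{4 \left(-2 - 4\right)} + \left(15 + 132\right)\right)^{2} = \left(\frac{3 - -78}{4 \left(-6\right)} + 147\right)^{2} = \left(\frac{1}{4} \left(- \frac{1}{6}\right) \left(3 + 78\right) + 147\right)^{2} = \left(\frac{1}{4} \left(- \frac{1}{6}\right) 81 + 147\right)^{2} = \left(- \frac{27}{8} + 147\right)^{2} = \left(\frac{1149}{8}\right)^{2} = \frac{1320201}{64}$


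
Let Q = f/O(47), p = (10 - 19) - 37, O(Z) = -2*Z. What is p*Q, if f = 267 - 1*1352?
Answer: -24955/47 ≈ -530.96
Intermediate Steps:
f = -1085 (f = 267 - 1352 = -1085)
p = -46 (p = -9 - 37 = -46)
Q = 1085/94 (Q = -1085/((-2*47)) = -1085/(-94) = -1085*(-1/94) = 1085/94 ≈ 11.543)
p*Q = -46*1085/94 = -24955/47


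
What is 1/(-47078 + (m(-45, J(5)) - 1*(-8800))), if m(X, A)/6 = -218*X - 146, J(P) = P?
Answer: 1/19706 ≈ 5.0746e-5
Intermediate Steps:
m(X, A) = -876 - 1308*X (m(X, A) = 6*(-218*X - 146) = 6*(-146 - 218*X) = -876 - 1308*X)
1/(-47078 + (m(-45, J(5)) - 1*(-8800))) = 1/(-47078 + ((-876 - 1308*(-45)) - 1*(-8800))) = 1/(-47078 + ((-876 + 58860) + 8800)) = 1/(-47078 + (57984 + 8800)) = 1/(-47078 + 66784) = 1/19706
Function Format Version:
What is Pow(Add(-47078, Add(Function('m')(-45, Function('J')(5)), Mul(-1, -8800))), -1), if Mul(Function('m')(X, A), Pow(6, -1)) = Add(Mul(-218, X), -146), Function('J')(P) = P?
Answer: Rational(1, 19706) ≈ 5.0746e-5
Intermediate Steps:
Function('m')(X, A) = Add(-876, Mul(-1308, X)) (Function('m')(X, A) = Mul(6, Add(Mul(-218, X), -146)) = Mul(6, Add(-146, Mul(-218, X))) = Add(-876, Mul(-1308, X)))
Pow(Add(-47078, Add(Function('m')(-45, Function('J')(5)), Mul(-1, -8800))), -1) = Pow(Add(-47078, Add(Add(-876, Mul(-1308, -45)), Mul(-1, -8800))), -1) = Pow(Add(-47078, Add(Add(-876, 58860), 8800)), -1) = Pow(Add(-47078, Add(57984, 8800)), -1) = Pow(Add(-47078, 66784), -1) = Pow(19706, -1) = Rational(1, 19706)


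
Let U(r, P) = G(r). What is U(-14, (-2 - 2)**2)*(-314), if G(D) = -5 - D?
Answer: -2826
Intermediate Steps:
U(r, P) = -5 - r
U(-14, (-2 - 2)**2)*(-314) = (-5 - 1*(-14))*(-314) = (-5 + 14)*(-314) = 9*(-314) = -2826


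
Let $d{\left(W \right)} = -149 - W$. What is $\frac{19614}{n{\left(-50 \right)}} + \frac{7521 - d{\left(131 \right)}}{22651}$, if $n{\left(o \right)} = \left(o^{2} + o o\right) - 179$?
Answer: $\frac{160628445}{36400157} \approx 4.4128$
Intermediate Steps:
$n{\left(o \right)} = -179 + 2 o^{2}$ ($n{\left(o \right)} = \left(o^{2} + o^{2}\right) - 179 = 2 o^{2} - 179 = -179 + 2 o^{2}$)
$\frac{19614}{n{\left(-50 \right)}} + \frac{7521 - d{\left(131 \right)}}{22651} = \frac{19614}{-179 + 2 \left(-50\right)^{2}} + \frac{7521 - \left(-149 - 131\right)}{22651} = \frac{19614}{-179 + 2 \cdot 2500} + \left(7521 - \left(-149 - 131\right)\right) \frac{1}{22651} = \frac{19614}{-179 + 5000} + \left(7521 - -280\right) \frac{1}{22651} = \frac{19614}{4821} + \left(7521 + 280\right) \frac{1}{22651} = 19614 \cdot \frac{1}{4821} + 7801 \cdot \frac{1}{22651} = \frac{6538}{1607} + \frac{7801}{22651} = \frac{160628445}{36400157}$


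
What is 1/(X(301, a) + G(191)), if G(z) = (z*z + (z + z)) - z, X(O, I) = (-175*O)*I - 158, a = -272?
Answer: 1/14364114 ≈ 6.9618e-8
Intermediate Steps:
X(O, I) = -158 - 175*I*O (X(O, I) = -175*I*O - 158 = -158 - 175*I*O)
G(z) = z + z² (G(z) = (z² + 2*z) - z = z + z²)
1/(X(301, a) + G(191)) = 1/((-158 - 175*(-272)*301) + 191*(1 + 191)) = 1/((-158 + 14327600) + 191*192) = 1/(14327442 + 36672) = 1/14364114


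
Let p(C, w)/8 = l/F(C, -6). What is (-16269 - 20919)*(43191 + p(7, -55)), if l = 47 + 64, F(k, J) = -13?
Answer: -20847406860/13 ≈ -1.6036e+9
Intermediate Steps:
l = 111
p(C, w) = -888/13 (p(C, w) = 8*(111/(-13)) = 8*(111*(-1/13)) = 8*(-111/13) = -888/13)
(-16269 - 20919)*(43191 + p(7, -55)) = (-16269 - 20919)*(43191 - 888/13) = -37188*560595/13 = -20847406860/13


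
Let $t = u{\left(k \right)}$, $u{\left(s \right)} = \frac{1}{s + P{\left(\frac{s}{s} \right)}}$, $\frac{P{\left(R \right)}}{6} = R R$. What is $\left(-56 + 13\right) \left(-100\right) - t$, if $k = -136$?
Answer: $\frac{559001}{130} \approx 4300.0$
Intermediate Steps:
$P{\left(R \right)} = 6 R^{2}$ ($P{\left(R \right)} = 6 R R = 6 R^{2}$)
$u{\left(s \right)} = \frac{1}{6 + s}$ ($u{\left(s \right)} = \frac{1}{s + 6 \left(\frac{s}{s}\right)^{2}} = \frac{1}{s + 6 \cdot 1^{2}} = \frac{1}{s + 6 \cdot 1} = \frac{1}{s + 6} = \frac{1}{6 + s}$)
$t = - \frac{1}{130}$ ($t = \frac{1}{6 - 136} = \frac{1}{-130} = - \frac{1}{130} \approx -0.0076923$)
$\left(-56 + 13\right) \left(-100\right) - t = \left(-56 + 13\right) \left(-100\right) - - \frac{1}{130} = \left(-43\right) \left(-100\right) + \frac{1}{130} = 4300 + \frac{1}{130} = \frac{559001}{130}$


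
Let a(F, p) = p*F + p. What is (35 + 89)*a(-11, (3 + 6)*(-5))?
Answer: 55800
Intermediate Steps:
a(F, p) = p + F*p (a(F, p) = F*p + p = p + F*p)
(35 + 89)*a(-11, (3 + 6)*(-5)) = (35 + 89)*(((3 + 6)*(-5))*(1 - 11)) = 124*((9*(-5))*(-10)) = 124*(-45*(-10)) = 124*450 = 55800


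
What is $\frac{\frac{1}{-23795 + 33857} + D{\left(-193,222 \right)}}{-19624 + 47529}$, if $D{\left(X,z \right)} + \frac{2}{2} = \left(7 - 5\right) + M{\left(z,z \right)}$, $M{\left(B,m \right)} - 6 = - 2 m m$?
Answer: $- \frac{991720781}{280780110} \approx -3.532$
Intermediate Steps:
$M{\left(B,m \right)} = 6 - 2 m^{2}$ ($M{\left(B,m \right)} = 6 + - 2 m m = 6 - 2 m^{2}$)
$D{\left(X,z \right)} = 7 - 2 z^{2}$ ($D{\left(X,z \right)} = -1 + \left(\left(7 - 5\right) - \left(-6 + 2 z^{2}\right)\right) = -1 + \left(2 - \left(-6 + 2 z^{2}\right)\right) = -1 - \left(-8 + 2 z^{2}\right) = 7 - 2 z^{2}$)
$\frac{\frac{1}{-23795 + 33857} + D{\left(-193,222 \right)}}{-19624 + 47529} = \frac{\frac{1}{-23795 + 33857} + \left(7 - 2 \cdot 222^{2}\right)}{-19624 + 47529} = \frac{\frac{1}{10062} + \left(7 - 98568\right)}{27905} = \left(\frac{1}{10062} + \left(7 - 98568\right)\right) \frac{1}{27905} = \left(\frac{1}{10062} - 98561\right) \frac{1}{27905} = \left(- \frac{991720781}{10062}\right) \frac{1}{27905} = - \frac{991720781}{280780110}$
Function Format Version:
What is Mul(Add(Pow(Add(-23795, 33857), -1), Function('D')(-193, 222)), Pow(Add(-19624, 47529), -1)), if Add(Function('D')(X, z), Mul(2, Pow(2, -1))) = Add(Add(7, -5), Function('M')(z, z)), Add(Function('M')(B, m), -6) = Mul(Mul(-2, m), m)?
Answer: Rational(-991720781, 280780110) ≈ -3.5320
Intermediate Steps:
Function('M')(B, m) = Add(6, Mul(-2, Pow(m, 2))) (Function('M')(B, m) = Add(6, Mul(Mul(-2, m), m)) = Add(6, Mul(-2, Pow(m, 2))))
Function('D')(X, z) = Add(7, Mul(-2, Pow(z, 2))) (Function('D')(X, z) = Add(-1, Add(Add(7, -5), Add(6, Mul(-2, Pow(z, 2))))) = Add(-1, Add(2, Add(6, Mul(-2, Pow(z, 2))))) = Add(-1, Add(8, Mul(-2, Pow(z, 2)))) = Add(7, Mul(-2, Pow(z, 2))))
Mul(Add(Pow(Add(-23795, 33857), -1), Function('D')(-193, 222)), Pow(Add(-19624, 47529), -1)) = Mul(Add(Pow(Add(-23795, 33857), -1), Add(7, Mul(-2, Pow(222, 2)))), Pow(Add(-19624, 47529), -1)) = Mul(Add(Pow(10062, -1), Add(7, Mul(-2, 49284))), Pow(27905, -1)) = Mul(Add(Rational(1, 10062), Add(7, -98568)), Rational(1, 27905)) = Mul(Add(Rational(1, 10062), -98561), Rational(1, 27905)) = Mul(Rational(-991720781, 10062), Rational(1, 27905)) = Rational(-991720781, 280780110)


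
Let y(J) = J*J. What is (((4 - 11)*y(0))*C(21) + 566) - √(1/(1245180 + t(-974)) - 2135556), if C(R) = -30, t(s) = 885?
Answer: 566 - 149*I*√149355019381035/1246065 ≈ 566.0 - 1461.4*I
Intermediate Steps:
y(J) = J²
(((4 - 11)*y(0))*C(21) + 566) - √(1/(1245180 + t(-974)) - 2135556) = (((4 - 11)*0²)*(-30) + 566) - √(1/(1245180 + 885) - 2135556) = (-7*0*(-30) + 566) - √(1/1246065 - 2135556) = (0*(-30) + 566) - √(1/1246065 - 2135556) = (0 + 566) - √(-2661041587139/1246065) = 566 - 149*I*√149355019381035/1246065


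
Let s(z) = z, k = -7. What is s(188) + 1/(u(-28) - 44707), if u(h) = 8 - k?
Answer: 8402095/44692 ≈ 188.00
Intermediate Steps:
u(h) = 15 (u(h) = 8 - 1*(-7) = 8 + 7 = 15)
s(188) + 1/(u(-28) - 44707) = 188 + 1/(15 - 44707) = 188 + 1/(-44692) = 188 - 1/44692 = 8402095/44692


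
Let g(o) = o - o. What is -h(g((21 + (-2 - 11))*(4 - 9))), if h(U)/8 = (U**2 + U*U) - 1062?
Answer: 8496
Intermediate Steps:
g(o) = 0
h(U) = -8496 + 16*U**2 (h(U) = 8*((U**2 + U*U) - 1062) = 8*((U**2 + U**2) - 1062) = 8*(2*U**2 - 1062) = 8*(-1062 + 2*U**2) = -8496 + 16*U**2)
-h(g((21 + (-2 - 11))*(4 - 9))) = -(-8496 + 16*0**2) = -(-8496 + 16*0) = -(-8496 + 0) = -1*(-8496) = 8496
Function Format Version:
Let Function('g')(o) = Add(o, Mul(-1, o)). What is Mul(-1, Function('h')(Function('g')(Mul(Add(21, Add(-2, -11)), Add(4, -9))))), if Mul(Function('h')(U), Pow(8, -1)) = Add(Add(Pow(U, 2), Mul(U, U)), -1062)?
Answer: 8496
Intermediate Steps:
Function('g')(o) = 0
Function('h')(U) = Add(-8496, Mul(16, Pow(U, 2))) (Function('h')(U) = Mul(8, Add(Add(Pow(U, 2), Mul(U, U)), -1062)) = Mul(8, Add(Add(Pow(U, 2), Pow(U, 2)), -1062)) = Mul(8, Add(Mul(2, Pow(U, 2)), -1062)) = Mul(8, Add(-1062, Mul(2, Pow(U, 2)))) = Add(-8496, Mul(16, Pow(U, 2))))
Mul(-1, Function('h')(Function('g')(Mul(Add(21, Add(-2, -11)), Add(4, -9))))) = Mul(-1, Add(-8496, Mul(16, Pow(0, 2)))) = Mul(-1, Add(-8496, Mul(16, 0))) = Mul(-1, Add(-8496, 0)) = Mul(-1, -8496) = 8496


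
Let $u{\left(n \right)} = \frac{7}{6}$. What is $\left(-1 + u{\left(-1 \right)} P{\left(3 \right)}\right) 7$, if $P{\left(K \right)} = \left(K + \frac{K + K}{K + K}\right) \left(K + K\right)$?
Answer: $189$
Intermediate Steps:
$u{\left(n \right)} = \frac{7}{6}$ ($u{\left(n \right)} = 7 \cdot \frac{1}{6} = \frac{7}{6}$)
$P{\left(K \right)} = 2 K \left(1 + K\right)$ ($P{\left(K \right)} = \left(K + \frac{2 K}{2 K}\right) 2 K = \left(K + 2 K \frac{1}{2 K}\right) 2 K = \left(K + 1\right) 2 K = \left(1 + K\right) 2 K = 2 K \left(1 + K\right)$)
$\left(-1 + u{\left(-1 \right)} P{\left(3 \right)}\right) 7 = \left(-1 + \frac{7 \cdot 2 \cdot 3 \left(1 + 3\right)}{6}\right) 7 = \left(-1 + \frac{7 \cdot 2 \cdot 3 \cdot 4}{6}\right) 7 = \left(-1 + \frac{7}{6} \cdot 24\right) 7 = \left(-1 + 28\right) 7 = 27 \cdot 7 = 189$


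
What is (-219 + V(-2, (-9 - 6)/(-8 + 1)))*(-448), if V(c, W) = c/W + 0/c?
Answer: 1477952/15 ≈ 98530.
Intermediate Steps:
V(c, W) = c/W (V(c, W) = c/W + 0 = c/W)
(-219 + V(-2, (-9 - 6)/(-8 + 1)))*(-448) = (-219 - 2*(-8 + 1)/(-9 - 6))*(-448) = (-219 - 2/((-15/(-7))))*(-448) = (-219 - 2/((-15*(-1/7))))*(-448) = (-219 - 2/15/7)*(-448) = (-219 - 2*7/15)*(-448) = (-219 - 14/15)*(-448) = -3299/15*(-448) = 1477952/15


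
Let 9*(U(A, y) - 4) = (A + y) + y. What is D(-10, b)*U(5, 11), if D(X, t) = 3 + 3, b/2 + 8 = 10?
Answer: 42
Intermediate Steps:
b = 4 (b = -16 + 2*10 = -16 + 20 = 4)
U(A, y) = 4 + A/9 + 2*y/9 (U(A, y) = 4 + ((A + y) + y)/9 = 4 + (A + 2*y)/9 = 4 + (A/9 + 2*y/9) = 4 + A/9 + 2*y/9)
D(X, t) = 6
D(-10, b)*U(5, 11) = 6*(4 + (⅑)*5 + (2/9)*11) = 6*(4 + 5/9 + 22/9) = 6*7 = 42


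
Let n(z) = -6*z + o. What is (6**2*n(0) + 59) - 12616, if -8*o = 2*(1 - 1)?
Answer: -12557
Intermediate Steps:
o = 0 (o = -(1 - 1)/4 = -0/4 = -1/8*0 = 0)
n(z) = -6*z (n(z) = -6*z + 0 = -6*z)
(6**2*n(0) + 59) - 12616 = (6**2*(-6*0) + 59) - 12616 = (36*0 + 59) - 12616 = (0 + 59) - 12616 = 59 - 12616 = -12557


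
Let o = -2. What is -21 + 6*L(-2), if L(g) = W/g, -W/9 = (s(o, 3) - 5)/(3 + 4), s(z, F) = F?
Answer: -201/7 ≈ -28.714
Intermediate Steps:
W = 18/7 (W = -9*(3 - 5)/(3 + 4) = -(-18)/7 = -9*(-2/7) = 18/7 ≈ 2.5714)
L(g) = 18/(7*g)
-21 + 6*L(-2) = -21 + 6*((18/7)/(-2)) = -21 + 6*((18/7)*(-1/2)) = -21 + 6*(-9/7) = -21 - 54/7 = -201/7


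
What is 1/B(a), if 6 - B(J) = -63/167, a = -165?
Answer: 167/1065 ≈ 0.15681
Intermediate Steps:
B(J) = 1065/167 (B(J) = 6 - (-63)/167 = 6 - 1*(-63/167) = 6 + 63/167 = 1065/167)
1/B(a) = 1/(1065/167) = 167/1065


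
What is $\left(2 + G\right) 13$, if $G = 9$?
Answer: $143$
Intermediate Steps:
$\left(2 + G\right) 13 = \left(2 + 9\right) 13 = 11 \cdot 13 = 143$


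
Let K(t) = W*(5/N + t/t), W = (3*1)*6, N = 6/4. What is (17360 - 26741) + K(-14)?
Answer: -9303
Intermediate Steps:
N = 3/2 (N = 6*(1/4) = 3/2 ≈ 1.5000)
W = 18 (W = 3*6 = 18)
K(t) = 78 (K(t) = 18*(5/(3/2) + t/t) = 18*(5*(2/3) + 1) = 18*(10/3 + 1) = 18*(13/3) = 78)
(17360 - 26741) + K(-14) = (17360 - 26741) + 78 = -9381 + 78 = -9303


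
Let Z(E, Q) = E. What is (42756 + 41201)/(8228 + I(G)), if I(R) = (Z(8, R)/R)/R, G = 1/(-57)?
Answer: 1423/580 ≈ 2.4534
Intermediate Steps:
G = -1/57 ≈ -0.017544
I(R) = 8/R² (I(R) = (8/R)/R = 8/R²)
(42756 + 41201)/(8228 + I(G)) = (42756 + 41201)/(8228 + 8/(-1/57)²) = 83957/(8228 + 8*3249) = 83957/(8228 + 25992) = 83957/34220 = 83957*(1/34220) = 1423/580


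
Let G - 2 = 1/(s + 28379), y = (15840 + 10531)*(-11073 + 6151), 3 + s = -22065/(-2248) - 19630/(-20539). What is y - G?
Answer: -170121738789134778280/1310664685947 ≈ -1.2980e+8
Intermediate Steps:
s = 358806259/46171672 (s = -3 + (-22065/(-2248) - 19630/(-20539)) = -3 + (-22065*(-1/2248) - 19630*(-1/20539)) = -3 + (22065/2248 + 19630/20539) = -3 + 497321275/46171672 = 358806259/46171672 ≈ 7.7711)
y = -129798062 (y = 26371*(-4922) = -129798062)
G = 2621375543566/1310664685947 (G = 2 + 1/(358806259/46171672 + 28379) = 2 + 1/(1310664685947/46171672) = 2 + 46171672/1310664685947 = 2621375543566/1310664685947 ≈ 2.0000)
y - G = -129798062 - 1*2621375543566/1310664685947 = -129798062 - 2621375543566/1310664685947 = -170121738789134778280/1310664685947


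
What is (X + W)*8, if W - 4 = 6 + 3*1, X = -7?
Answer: 48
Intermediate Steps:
W = 13 (W = 4 + (6 + 3*1) = 4 + (6 + 3) = 4 + 9 = 13)
(X + W)*8 = (-7 + 13)*8 = 6*8 = 48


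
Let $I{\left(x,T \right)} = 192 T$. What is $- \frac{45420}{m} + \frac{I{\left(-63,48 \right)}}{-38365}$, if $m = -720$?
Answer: $\frac{28931713}{460380} \approx 62.843$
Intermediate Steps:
$- \frac{45420}{m} + \frac{I{\left(-63,48 \right)}}{-38365} = - \frac{45420}{-720} + \frac{192 \cdot 48}{-38365} = \left(-45420\right) \left(- \frac{1}{720}\right) + 9216 \left(- \frac{1}{38365}\right) = \frac{757}{12} - \frac{9216}{38365} = \frac{28931713}{460380}$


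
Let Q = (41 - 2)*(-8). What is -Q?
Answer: 312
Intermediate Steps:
Q = -312 (Q = 39*(-8) = -312)
-Q = -1*(-312) = 312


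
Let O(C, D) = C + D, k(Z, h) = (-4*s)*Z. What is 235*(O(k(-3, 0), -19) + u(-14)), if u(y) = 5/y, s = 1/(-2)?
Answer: -83425/14 ≈ -5958.9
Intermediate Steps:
s = -1/2 (s = 1*(-1/2) = -1/2 ≈ -0.50000)
k(Z, h) = 2*Z (k(Z, h) = (-4*(-1/2))*Z = 2*Z)
235*(O(k(-3, 0), -19) + u(-14)) = 235*((2*(-3) - 19) + 5/(-14)) = 235*((-6 - 19) + 5*(-1/14)) = 235*(-25 - 5/14) = 235*(-355/14) = -83425/14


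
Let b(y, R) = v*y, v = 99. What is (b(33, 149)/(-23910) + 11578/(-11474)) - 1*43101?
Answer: -1970797768813/45723890 ≈ -43102.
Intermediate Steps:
b(y, R) = 99*y
(b(33, 149)/(-23910) + 11578/(-11474)) - 1*43101 = ((99*33)/(-23910) + 11578/(-11474)) - 1*43101 = (3267*(-1/23910) + 11578*(-1/11474)) - 43101 = (-1089/7970 - 5789/5737) - 43101 = -52385923/45723890 - 43101 = -1970797768813/45723890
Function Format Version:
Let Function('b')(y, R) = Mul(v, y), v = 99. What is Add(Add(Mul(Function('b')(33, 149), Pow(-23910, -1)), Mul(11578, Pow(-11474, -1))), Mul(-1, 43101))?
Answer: Rational(-1970797768813, 45723890) ≈ -43102.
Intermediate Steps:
Function('b')(y, R) = Mul(99, y)
Add(Add(Mul(Function('b')(33, 149), Pow(-23910, -1)), Mul(11578, Pow(-11474, -1))), Mul(-1, 43101)) = Add(Add(Mul(Mul(99, 33), Pow(-23910, -1)), Mul(11578, Pow(-11474, -1))), Mul(-1, 43101)) = Add(Add(Mul(3267, Rational(-1, 23910)), Mul(11578, Rational(-1, 11474))), -43101) = Add(Add(Rational(-1089, 7970), Rational(-5789, 5737)), -43101) = Add(Rational(-52385923, 45723890), -43101) = Rational(-1970797768813, 45723890)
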